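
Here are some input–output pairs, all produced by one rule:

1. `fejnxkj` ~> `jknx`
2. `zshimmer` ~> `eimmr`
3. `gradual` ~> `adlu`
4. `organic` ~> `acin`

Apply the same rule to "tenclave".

Each output is the input with this applied: delete the first 3 characters, then sort the characters into alphabetical order.
Working it through for "tenclave": intermediate "clave", final "acelv".

acelv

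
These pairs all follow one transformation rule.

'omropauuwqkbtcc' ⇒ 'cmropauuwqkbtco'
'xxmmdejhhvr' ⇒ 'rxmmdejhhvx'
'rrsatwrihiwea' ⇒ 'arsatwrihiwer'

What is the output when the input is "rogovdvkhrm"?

mogovdvkhrr

Looking at the pairs, the operation is to swap the first and last characters.
"rogovdvkhrm" → "mogovdvkhrr".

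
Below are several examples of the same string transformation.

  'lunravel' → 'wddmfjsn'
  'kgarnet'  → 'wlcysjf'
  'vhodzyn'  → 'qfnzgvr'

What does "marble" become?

Rule — move the last 2 characters to the front (rotate right by 2), then shift every letter 8 places backward in the alphabet (wrapping around).
Applying both steps to "marble": "lemarb", then "dwesjt".

dwesjt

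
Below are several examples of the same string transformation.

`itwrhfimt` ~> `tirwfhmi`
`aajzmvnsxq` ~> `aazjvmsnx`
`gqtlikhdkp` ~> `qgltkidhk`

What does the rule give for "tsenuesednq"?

In each case the input is transformed by: delete the last character, then swap each adjacent pair of characters (1↔2, 3↔4, ...).
On "tsenuesednq": the first step gives "tsenuesedn", and the second then gives "stneeuesnd".

stneeuesnd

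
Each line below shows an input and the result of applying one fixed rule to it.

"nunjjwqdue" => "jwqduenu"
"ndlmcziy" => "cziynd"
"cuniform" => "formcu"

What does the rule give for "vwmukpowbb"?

kpowbbvw

The pattern: move the first 2 characters to the end (rotate left by 2), then delete the first 2 characters.
For "vwmukpowbb", step one produces "mukpowbbvw"; step two turns that into "kpowbbvw".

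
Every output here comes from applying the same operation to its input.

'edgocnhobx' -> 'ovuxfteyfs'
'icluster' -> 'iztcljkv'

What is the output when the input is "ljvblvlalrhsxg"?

xcamscmcrciyjo

The pattern: move the last character to the front, then shift every letter 9 places backward in the alphabet (wrapping around).
"ljvblvlalrhsxg" → "xcamscmcrciyjo".
(Check on "icluster": → "ricluste" → "iztcljkv" ✓)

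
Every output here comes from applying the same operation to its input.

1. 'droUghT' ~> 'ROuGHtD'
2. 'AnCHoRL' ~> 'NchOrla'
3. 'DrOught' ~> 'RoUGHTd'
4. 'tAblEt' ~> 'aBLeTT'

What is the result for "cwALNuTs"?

WalnUtSC

Each output is the input with this applied: flip the case of every letter, then move the first character to the end.
Starting from "cwALNuTs": after the first operation, "CWalnUtS"; after the second, "WalnUtSC".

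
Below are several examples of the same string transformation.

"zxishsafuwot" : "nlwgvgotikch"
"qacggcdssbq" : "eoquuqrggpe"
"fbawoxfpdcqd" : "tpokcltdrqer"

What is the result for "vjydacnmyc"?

jxmroqbamq

The rule is to shift every letter 12 places backward in the alphabet (wrapping around).
Doing the same to "vjydacnmyc": "jxmroqbamq".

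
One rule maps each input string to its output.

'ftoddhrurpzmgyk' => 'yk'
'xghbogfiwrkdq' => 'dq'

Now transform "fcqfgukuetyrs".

Each output is the input with this applied: keep only the last 2 characters.
On "fcqfgukuetyrs" that produces "rs".

rs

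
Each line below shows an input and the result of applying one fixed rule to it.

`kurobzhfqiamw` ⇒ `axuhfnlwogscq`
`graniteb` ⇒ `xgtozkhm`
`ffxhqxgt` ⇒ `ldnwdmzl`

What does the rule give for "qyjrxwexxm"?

What's happening: shift every letter 6 places forward in the alphabet (wrapping around), then move the first character to the end.
Starting from "qyjrxwexxm": after the first operation, "wepxdckdds"; after the second, "epxdckddsw".

epxdckddsw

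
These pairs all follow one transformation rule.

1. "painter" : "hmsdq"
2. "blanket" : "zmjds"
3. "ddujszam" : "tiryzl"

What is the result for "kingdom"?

mfcnl

In each case the input is transformed by: shift every letter 1 place backward in the alphabet (wrapping around), then delete the first 2 characters.
Starting from "kingdom": after the first operation, "jhmfcnl"; after the second, "mfcnl".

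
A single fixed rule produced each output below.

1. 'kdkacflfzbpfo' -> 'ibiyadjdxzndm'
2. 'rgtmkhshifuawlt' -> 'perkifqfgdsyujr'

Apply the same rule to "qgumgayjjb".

oeskeywhhz

The pattern: shift every letter 2 places backward in the alphabet (wrapping around).
On "qgumgayjjb" that produces "oeskeywhhz".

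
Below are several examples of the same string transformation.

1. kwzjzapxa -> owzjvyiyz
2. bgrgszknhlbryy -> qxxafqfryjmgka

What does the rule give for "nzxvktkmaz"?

What's happening: move the last 3 characters to the front (rotate right by 3), then shift every letter 1 place backward in the alphabet (wrapping around).
Starting from "nzxvktkmaz": after the first operation, "maznzxvktk"; after the second, "lzymywujsj".

lzymywujsj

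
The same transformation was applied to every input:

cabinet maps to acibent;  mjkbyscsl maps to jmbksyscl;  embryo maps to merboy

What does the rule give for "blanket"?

Rule — swap each adjacent pair of characters (1↔2, 3↔4, ...).
So "blanket" becomes "lbnaekt".

lbnaekt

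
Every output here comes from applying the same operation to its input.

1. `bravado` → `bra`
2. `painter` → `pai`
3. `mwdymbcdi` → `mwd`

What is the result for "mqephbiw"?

Looking at the pairs, the operation is to keep only the first 3 characters.
Doing the same to "mqephbiw": "mqe".

mqe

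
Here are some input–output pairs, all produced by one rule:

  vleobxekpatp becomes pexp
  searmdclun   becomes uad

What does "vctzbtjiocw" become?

ott

Looking at the pairs, the operation is to keep one character in every 3, starting at position 3 (positions 3rd, 6th, 9th, ...), then move the last character to the front.
"vctzbtjiocw" → "ott".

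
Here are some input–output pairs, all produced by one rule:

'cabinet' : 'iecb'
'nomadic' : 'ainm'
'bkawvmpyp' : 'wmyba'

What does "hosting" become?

Each output is the input with this applied: move the first 3 characters to the end (rotate left by 3), then keep every other character starting from the first (positions 1st, 3rd, 5th, ...).
For "hosting", step one produces "tinghos"; step two turns that into "tnhs".

tnhs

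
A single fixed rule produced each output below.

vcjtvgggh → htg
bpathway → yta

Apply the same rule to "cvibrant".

Looking at the pairs, the operation is to swap the first and last characters, then keep one character in every 3, starting at position 1 (positions 1st, 4th, 7th, ...).
Starting from "cvibrant": after the first operation, "tvibranc"; after the second, "tbn".

tbn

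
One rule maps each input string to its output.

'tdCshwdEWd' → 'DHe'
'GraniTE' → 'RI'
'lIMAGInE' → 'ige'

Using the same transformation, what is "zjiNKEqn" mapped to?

In each case the input is transformed by: flip the case of every letter, then keep one character in every 3, starting at position 2 (positions 2nd, 5th, 8th, ...).
Applying both steps to "zjiNKEqn": "ZJInkeQN", then "JkN".

JkN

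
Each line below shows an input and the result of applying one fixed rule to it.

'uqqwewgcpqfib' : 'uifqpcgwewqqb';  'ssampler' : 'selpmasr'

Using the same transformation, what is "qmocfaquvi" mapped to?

Rule — reverse the string, then swap the first and last characters.
Applying both steps to "qmocfaquvi": "ivuqafcomq", then "qvuqafcomi".
(Check on "ssampler": → "relpmass" → "selpmasr" ✓)

qvuqafcomi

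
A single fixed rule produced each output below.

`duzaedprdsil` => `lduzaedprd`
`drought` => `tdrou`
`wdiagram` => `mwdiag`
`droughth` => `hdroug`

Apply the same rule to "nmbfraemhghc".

cnmbfraemh

The pattern: move the last 3 characters to the front (rotate right by 3), then delete the first 2 characters.
On "nmbfraemhghc" that produces "cnmbfraemh".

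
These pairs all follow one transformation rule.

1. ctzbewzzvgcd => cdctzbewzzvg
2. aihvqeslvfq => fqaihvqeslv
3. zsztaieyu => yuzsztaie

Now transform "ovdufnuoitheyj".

Rule — move the last 2 characters to the front (rotate right by 2).
Applying that to "ovdufnuoitheyj" gives "yjovdufnuoithe".

yjovdufnuoithe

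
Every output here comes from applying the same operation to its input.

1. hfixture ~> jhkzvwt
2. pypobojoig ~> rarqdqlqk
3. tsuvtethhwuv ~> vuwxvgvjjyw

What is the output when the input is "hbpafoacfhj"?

In each case the input is transformed by: delete the last character, then shift every letter 2 places forward in the alphabet (wrapping around).
On "hbpafoacfhj": the first step gives "hbpafoacfh", and the second then gives "jdrchqcehj".

jdrchqcehj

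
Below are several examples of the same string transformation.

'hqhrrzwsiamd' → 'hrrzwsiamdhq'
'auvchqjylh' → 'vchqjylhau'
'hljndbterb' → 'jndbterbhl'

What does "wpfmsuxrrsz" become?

The rule is to move the first 2 characters to the end (rotate left by 2).
For "wpfmsuxrrsz" the result is "fmsuxrrszwp".

fmsuxrrszwp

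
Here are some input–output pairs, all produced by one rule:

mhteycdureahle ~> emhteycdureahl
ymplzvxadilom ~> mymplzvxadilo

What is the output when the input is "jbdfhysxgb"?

The transformation: move the last character to the front.
On "jbdfhysxgb" that produces "bjbdfhysxg".

bjbdfhysxg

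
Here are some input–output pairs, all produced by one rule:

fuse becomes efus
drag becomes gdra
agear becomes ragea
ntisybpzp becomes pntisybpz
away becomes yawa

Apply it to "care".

ecar

What's happening: move the last character to the front.
Doing the same to "care": "ecar".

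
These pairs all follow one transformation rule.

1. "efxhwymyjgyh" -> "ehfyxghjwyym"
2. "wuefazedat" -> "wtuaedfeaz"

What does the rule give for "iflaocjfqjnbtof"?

In each case the input is transformed by: take characters alternately from the front and the back (1st, last, 2nd, 2nd-last, ...).
Doing the same to "iflaocjfqjnbtof": "iffoltaboncjjqf".

iffoltaboncjjqf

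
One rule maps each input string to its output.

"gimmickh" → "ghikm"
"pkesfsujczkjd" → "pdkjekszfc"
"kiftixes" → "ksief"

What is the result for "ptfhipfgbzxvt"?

The pattern: take characters alternately from the front and the back (1st, last, 2nd, 2nd-last, ...), then delete the last 3 characters.
For "ptfhipfgbzxvt", step one produces "pttvfxhzibpgf"; step two turns that into "pttvfxhzib".

pttvfxhzib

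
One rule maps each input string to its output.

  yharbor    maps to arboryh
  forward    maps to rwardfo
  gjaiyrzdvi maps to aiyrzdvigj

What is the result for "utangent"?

In each case the input is transformed by: move the first 2 characters to the end (rotate left by 2).
Doing the same to "utangent": "angentut".

angentut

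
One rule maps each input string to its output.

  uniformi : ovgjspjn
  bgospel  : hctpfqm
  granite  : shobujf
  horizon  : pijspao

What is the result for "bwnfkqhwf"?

The transformation: swap each adjacent pair of characters (1↔2, 3↔4, ...), then shift every letter 1 place forward in the alphabet (wrapping around).
For "bwnfkqhwf", step one produces "wbfnqkwhf"; step two turns that into "xcgorlxig".

xcgorlxig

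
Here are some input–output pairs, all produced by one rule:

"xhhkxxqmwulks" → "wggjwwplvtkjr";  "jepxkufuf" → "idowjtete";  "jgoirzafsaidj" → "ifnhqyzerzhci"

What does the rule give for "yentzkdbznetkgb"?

Rule — shift every letter 1 place backward in the alphabet (wrapping around).
Doing the same to "yentzkdbznetkgb": "xdmsyjcaymdsjfa".

xdmsyjcaymdsjfa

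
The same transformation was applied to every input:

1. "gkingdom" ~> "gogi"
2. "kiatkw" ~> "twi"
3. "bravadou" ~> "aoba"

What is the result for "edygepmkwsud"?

In each case the input is transformed by: swap the front and back halves of the string, then keep every other character starting from the first (positions 1st, 3rd, 5th, ...).
Doing the same to "edygepmkwsud": "mwueye".
(Check on "bravadou": → "adoubrav" → "aoba" ✓)

mwueye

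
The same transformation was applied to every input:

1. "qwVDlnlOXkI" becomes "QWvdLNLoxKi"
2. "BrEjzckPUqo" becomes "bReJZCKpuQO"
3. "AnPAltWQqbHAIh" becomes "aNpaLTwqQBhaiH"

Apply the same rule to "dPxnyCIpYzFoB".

Looking at the pairs, the operation is to flip the case of every letter.
"dPxnyCIpYzFoB" → "DpXNYciPyZfOb".

DpXNYciPyZfOb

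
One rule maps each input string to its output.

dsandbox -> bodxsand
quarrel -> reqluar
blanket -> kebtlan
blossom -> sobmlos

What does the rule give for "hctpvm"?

The rule is to swap the first and last characters, then move the last 3 characters to the front (rotate right by 3).
Starting from "hctpvm": after the first operation, "mctpvh"; after the second, "pvhmct".

pvhmct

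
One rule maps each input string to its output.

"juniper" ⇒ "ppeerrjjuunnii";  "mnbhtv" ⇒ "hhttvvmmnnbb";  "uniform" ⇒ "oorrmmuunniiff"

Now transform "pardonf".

oonnffppaarrdd

The rule is to move the last 3 characters to the front (rotate right by 3), then double every character.
Applying both steps to "pardonf": "onfpard", then "oonnffppaarrdd".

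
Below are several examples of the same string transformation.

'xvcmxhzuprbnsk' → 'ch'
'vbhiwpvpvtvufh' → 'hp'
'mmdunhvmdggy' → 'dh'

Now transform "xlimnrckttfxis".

In each case the input is transformed by: keep one character in every 3, starting at position 3 (positions 3rd, 6th, 9th, ...), then delete the last 2 characters.
Working it through for "xlimnrckttfxis": intermediate "irtx", final "ir".

ir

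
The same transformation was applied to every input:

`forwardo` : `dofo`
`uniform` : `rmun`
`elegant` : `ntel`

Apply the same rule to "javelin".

inja

Looking at the pairs, the operation is to move the first 2 characters to the end (rotate left by 2), then keep only the last 4 characters.
Working it through for "javelin": intermediate "velinja", final "inja".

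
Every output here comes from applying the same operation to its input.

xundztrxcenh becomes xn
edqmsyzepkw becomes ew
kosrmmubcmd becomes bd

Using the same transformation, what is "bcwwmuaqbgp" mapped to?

The transformation: keep one character in every 3, starting at position 2 (positions 2nd, 5th, 8th, ...), then keep only the last 2 characters.
Doing the same to "bcwwmuaqbgp": "qp".
(Check on "kosrmmubcmd": → "ombd" → "bd" ✓)

qp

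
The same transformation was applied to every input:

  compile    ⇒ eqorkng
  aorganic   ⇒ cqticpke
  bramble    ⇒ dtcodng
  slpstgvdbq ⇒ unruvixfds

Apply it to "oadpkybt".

Looking at the pairs, the operation is to shift every letter 2 places forward in the alphabet (wrapping around).
Doing the same to "oadpkybt": "qcfrmadv".

qcfrmadv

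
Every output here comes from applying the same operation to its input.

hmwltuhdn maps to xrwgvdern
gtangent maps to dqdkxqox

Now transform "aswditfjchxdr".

Each output is the input with this applied: move the last character to the front, then shift every letter 10 places forward in the alphabet (wrapping around).
"aswditfjchxdr" → "bkcgnsdptmrhn".

bkcgnsdptmrhn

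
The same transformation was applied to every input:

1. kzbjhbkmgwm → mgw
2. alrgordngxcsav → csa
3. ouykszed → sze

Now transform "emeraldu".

Rule — move the last character to the front, then keep only the last 3 characters.
For "emeraldu", step one produces "uemerald"; step two turns that into "ald".

ald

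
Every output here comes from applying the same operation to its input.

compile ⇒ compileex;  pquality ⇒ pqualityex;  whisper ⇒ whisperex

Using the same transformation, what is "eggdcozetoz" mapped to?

What's happening: append "ex".
So "eggdcozetoz" becomes "eggdcozetozex".

eggdcozetozex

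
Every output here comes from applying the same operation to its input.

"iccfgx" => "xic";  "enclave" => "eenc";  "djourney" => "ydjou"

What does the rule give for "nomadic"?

In each case the input is transformed by: move the last character to the front, then delete the last 3 characters.
"nomadic" → "cnomadi" → "cnom".

cnom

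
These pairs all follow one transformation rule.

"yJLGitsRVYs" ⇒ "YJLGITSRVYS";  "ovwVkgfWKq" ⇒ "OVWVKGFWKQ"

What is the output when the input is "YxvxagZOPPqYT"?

YXVXAGZOPPQYT

What's happening: convert every letter to uppercase.
So "YxvxagZOPPqYT" becomes "YXVXAGZOPPQYT".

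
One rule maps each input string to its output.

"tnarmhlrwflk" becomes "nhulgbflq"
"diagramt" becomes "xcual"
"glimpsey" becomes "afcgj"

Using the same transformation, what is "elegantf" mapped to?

What's happening: delete the last 3 characters, then shift every letter 6 places backward in the alphabet (wrapping around).
On "elegantf": the first step gives "elega", and the second then gives "yfyau".

yfyau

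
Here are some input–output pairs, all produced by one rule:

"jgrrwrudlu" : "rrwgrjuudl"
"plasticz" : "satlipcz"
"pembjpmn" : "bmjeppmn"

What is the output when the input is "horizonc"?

The transformation: move the first 3 characters to the end (rotate left by 3), then take characters alternately from the front and the back (1st, last, 2nd, 2nd-last, ...).
For "horizonc", step one produces "izonchor"; step two turns that into "irzoohnc".

irzoohnc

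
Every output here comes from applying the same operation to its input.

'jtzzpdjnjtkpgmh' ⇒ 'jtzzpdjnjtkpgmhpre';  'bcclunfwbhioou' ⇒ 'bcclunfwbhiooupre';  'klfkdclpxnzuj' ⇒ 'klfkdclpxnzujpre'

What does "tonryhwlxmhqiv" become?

In each case the input is transformed by: append "pre".
For "tonryhwlxmhqiv" the result is "tonryhwlxmhqivpre".

tonryhwlxmhqivpre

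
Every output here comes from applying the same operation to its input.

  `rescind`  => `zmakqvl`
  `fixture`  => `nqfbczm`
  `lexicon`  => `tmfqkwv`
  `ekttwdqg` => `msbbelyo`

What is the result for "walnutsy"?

eitvcbag

The pattern: shift every letter 8 places forward in the alphabet (wrapping around).
So "walnutsy" becomes "eitvcbag".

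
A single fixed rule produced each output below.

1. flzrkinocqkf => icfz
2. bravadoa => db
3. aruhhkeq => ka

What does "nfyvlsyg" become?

Looking at the pairs, the operation is to move the first 3 characters to the end (rotate left by 3), then keep one character in every 3, starting at position 3 (positions 3rd, 6th, 9th, ...).
On "nfyvlsyg": the first step gives "vlsygnfy", and the second then gives "sn".

sn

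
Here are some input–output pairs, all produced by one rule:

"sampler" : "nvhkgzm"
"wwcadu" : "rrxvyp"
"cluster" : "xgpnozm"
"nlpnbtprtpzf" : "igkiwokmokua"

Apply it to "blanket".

In each case the input is transformed by: shift every letter 5 places backward in the alphabet (wrapping around).
On "blanket" that produces "wgvifzo".

wgvifzo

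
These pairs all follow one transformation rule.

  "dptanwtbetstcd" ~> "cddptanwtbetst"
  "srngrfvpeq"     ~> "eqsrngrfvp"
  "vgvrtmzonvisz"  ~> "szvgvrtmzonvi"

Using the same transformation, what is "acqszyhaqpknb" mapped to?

The transformation: move the last 2 characters to the front (rotate right by 2).
For "acqszyhaqpknb" the result is "nbacqszyhaqpk".

nbacqszyhaqpk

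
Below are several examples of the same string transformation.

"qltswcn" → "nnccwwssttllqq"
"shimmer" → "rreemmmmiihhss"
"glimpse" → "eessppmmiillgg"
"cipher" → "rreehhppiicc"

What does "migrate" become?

eettaarrggiimm

Rule — reverse the string, then double every character.
Applying that to "migrate" gives "eettaarrggiimm".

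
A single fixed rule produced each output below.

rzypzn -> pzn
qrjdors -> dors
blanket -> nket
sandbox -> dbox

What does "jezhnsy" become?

The transformation: delete the first 3 characters.
So "jezhnsy" becomes "hnsy".

hnsy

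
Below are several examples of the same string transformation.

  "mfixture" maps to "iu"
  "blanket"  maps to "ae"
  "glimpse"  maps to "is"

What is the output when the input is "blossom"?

Each output is the input with this applied: keep one character in every 3, starting at position 3 (positions 3rd, 6th, 9th, ...).
"blossom" → "oo".

oo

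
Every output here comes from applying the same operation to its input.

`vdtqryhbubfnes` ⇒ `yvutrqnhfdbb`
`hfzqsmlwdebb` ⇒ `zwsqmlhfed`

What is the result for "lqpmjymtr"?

The rule is to delete the last 2 characters, then sort the characters into reverse alphabetical order.
Starting from "lqpmjymtr": after the first operation, "lqpmjym"; after the second, "yqpmmlj".

yqpmmlj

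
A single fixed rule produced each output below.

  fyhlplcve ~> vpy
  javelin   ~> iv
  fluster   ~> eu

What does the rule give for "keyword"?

ry

Each output is the input with this applied: reverse the string, then keep one character in every 3, starting at position 2 (positions 2nd, 5th, 8th, ...).
For "keyword", step one produces "drowyek"; step two turns that into "ry".
(Check on "fluster": → "retsulf" → "eu" ✓)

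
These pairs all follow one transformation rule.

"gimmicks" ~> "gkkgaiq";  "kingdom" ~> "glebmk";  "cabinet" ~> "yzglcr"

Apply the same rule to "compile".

Looking at the pairs, the operation is to shift every letter 2 places backward in the alphabet (wrapping around), then delete the first character.
Starting from "compile": after the first operation, "amkngjc"; after the second, "mkngjc".

mkngjc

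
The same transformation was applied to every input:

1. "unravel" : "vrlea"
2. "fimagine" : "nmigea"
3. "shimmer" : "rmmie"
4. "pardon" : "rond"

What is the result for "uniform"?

Each output is the input with this applied: delete the first 2 characters, then sort the characters into reverse alphabetical order.
"uniform" → "iform" → "romif".

romif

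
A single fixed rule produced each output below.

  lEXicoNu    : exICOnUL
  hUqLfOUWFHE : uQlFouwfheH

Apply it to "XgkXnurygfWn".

Each output is the input with this applied: flip the case of every letter, then move the first character to the end.
"XgkXnurygfWn" → "xGKxNURYGFwN" → "GKxNURYGFwNx".

GKxNURYGFwNx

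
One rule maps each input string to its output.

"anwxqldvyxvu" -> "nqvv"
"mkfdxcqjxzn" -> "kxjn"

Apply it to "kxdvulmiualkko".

Each output is the input with this applied: keep one character in every 3, starting at position 2 (positions 2nd, 5th, 8th, ...).
On "kxdvulmiualkko" that produces "xuilo".

xuilo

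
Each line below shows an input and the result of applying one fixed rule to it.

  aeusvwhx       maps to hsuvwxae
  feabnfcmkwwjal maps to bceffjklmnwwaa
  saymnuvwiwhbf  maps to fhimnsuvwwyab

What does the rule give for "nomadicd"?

ddimnoac

The transformation: sort the characters into alphabetical order, then move the first 2 characters to the end (rotate left by 2).
Applying that to "nomadicd" gives "ddimnoac".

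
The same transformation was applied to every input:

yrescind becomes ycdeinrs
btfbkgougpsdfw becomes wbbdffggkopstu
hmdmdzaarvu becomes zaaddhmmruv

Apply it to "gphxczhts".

The pattern: sort the characters into alphabetical order, then move the last character to the front.
Applying both steps to "gphxczhts": "cghhpstxz", then "zcghhpstx".

zcghhpstx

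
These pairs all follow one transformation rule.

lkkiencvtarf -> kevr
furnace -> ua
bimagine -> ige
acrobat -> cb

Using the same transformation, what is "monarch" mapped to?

or

The rule is to keep one character in every 3, starting at position 2 (positions 2nd, 5th, 8th, ...).
Doing the same to "monarch": "or".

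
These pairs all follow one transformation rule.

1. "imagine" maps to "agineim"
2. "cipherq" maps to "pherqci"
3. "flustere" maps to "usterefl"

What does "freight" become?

In each case the input is transformed by: move the first 2 characters to the end (rotate left by 2).
For "freight" the result is "eightfr".

eightfr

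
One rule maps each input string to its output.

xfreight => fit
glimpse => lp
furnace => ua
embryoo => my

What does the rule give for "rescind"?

ei

In each case the input is transformed by: keep one character in every 3, starting at position 2 (positions 2nd, 5th, 8th, ...).
On "rescind" that produces "ei".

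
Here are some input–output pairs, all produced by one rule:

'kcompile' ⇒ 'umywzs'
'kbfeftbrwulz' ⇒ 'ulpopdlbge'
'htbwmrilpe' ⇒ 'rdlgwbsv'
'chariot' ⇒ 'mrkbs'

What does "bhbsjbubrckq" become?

lrlctlelbm

Rule — shift every letter 10 places forward in the alphabet (wrapping around), then delete the last 2 characters.
Starting from "bhbsjbubrckq": after the first operation, "lrlctlelbmua"; after the second, "lrlctlelbm".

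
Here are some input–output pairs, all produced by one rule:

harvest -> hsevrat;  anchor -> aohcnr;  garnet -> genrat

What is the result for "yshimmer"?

In each case the input is transformed by: swap the first and last characters, then reverse the string.
Working it through for "yshimmer": intermediate "rshimmey", final "yemmihsr".
(Check on "garnet": → "tarneg" → "genrat" ✓)

yemmihsr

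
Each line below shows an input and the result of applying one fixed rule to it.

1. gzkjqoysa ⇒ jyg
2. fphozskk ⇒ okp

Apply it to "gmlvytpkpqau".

The rule is to move the first 3 characters to the end (rotate left by 3), then keep one character in every 3, starting at position 1 (positions 1st, 4th, 7th, ...).
For "gmlvytpkpqau", step one produces "vytpkpqaugml"; step two turns that into "vpqg".

vpqg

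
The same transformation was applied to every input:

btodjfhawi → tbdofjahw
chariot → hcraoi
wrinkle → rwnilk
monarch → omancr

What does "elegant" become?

Looking at the pairs, the operation is to delete the last character, then swap each adjacent pair of characters (1↔2, 3↔4, ...).
Applying both steps to "elegant": "elegan", then "legena".

legena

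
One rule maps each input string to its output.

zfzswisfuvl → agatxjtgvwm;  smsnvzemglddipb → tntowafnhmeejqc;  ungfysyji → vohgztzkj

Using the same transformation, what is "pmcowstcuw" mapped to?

qndpxtudvx

In each case the input is transformed by: shift every letter 1 place forward in the alphabet (wrapping around).
"pmcowstcuw" → "qndpxtudvx".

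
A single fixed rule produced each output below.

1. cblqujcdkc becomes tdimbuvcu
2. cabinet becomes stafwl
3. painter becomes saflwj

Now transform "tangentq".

Looking at the pairs, the operation is to shift every letter 8 places backward in the alphabet (wrapping around), then delete the first character.
So "tangentq" becomes "sfywfli".

sfywfli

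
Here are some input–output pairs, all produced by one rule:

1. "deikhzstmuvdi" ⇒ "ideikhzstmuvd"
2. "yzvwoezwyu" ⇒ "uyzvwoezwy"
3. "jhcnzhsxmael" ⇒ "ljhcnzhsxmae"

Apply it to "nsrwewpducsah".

hnsrwewpducsa

What's happening: move the last character to the front.
"nsrwewpducsah" → "hnsrwewpducsa".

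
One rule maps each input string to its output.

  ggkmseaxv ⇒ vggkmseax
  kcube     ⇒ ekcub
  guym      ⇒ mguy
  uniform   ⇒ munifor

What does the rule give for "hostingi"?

In each case the input is transformed by: move the last character to the front.
On "hostingi" that produces "ihosting".

ihosting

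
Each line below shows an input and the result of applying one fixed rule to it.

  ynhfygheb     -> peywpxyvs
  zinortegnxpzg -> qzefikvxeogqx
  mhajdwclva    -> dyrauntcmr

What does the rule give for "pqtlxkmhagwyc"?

ghkcobdyrxnpt

The transformation: shift every letter 9 places backward in the alphabet (wrapping around).
For "pqtlxkmhagwyc" the result is "ghkcobdyrxnpt".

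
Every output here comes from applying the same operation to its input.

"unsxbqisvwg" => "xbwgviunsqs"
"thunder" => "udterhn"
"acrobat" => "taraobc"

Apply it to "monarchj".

The transformation: sort the characters into reverse alphabetical order, then take characters alternately from the front and the back (1st, last, 2nd, 2nd-last, ...).
Working it through for "monarchj": intermediate "ronmjhca", final "raocnhmj".

raocnhmj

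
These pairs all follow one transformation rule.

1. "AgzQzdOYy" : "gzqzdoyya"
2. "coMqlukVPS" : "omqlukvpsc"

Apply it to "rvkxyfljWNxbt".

Looking at the pairs, the operation is to move the first character to the end, then convert every letter to lowercase.
Applying both steps to "rvkxyfljWNxbt": "vkxyfljWNxbtr", then "vkxyfljwnxbtr".

vkxyfljwnxbtr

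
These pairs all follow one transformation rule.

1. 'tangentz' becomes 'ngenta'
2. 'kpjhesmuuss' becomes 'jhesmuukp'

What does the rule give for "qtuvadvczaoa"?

The rule is to delete the last 2 characters, then move the first 2 characters to the end (rotate left by 2).
Working it through for "qtuvadvczaoa": intermediate "qtuvadvcza", final "uvadvczaqt".

uvadvczaqt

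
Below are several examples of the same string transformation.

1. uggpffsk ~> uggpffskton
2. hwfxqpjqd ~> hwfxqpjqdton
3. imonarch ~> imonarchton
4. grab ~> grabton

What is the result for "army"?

The transformation: append "ton".
"army" → "armyton".

armyton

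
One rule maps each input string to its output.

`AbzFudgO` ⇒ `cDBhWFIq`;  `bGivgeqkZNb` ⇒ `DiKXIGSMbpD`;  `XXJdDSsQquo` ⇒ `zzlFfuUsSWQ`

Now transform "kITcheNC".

MkvEJGpe

In each case the input is transformed by: flip the case of every letter, then shift every letter 2 places forward in the alphabet (wrapping around).
Starting from "kITcheNC": after the first operation, "KitCHEnc"; after the second, "MkvEJGpe".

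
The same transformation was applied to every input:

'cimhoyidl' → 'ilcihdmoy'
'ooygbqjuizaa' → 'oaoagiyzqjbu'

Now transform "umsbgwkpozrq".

mruqboszwkgp

The pattern: swap each adjacent pair of characters (1↔2, 3↔4, ...), then take characters alternately from the front and the back (1st, last, 2nd, 2nd-last, ...).
Starting from "umsbgwkpozrq": after the first operation, "mubswgpkzoqr"; after the second, "mruqboszwkgp".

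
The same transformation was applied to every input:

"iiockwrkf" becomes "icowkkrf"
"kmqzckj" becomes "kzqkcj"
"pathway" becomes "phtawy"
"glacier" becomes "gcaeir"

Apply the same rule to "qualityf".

qlatify

The transformation: swap each adjacent pair of characters (1↔2, 3↔4, ...), then delete the first character.
"qualityf" → "uqlatify" → "qlatify".
(Check on "iiockwrkf": → "iicowkkrf" → "icowkkrf" ✓)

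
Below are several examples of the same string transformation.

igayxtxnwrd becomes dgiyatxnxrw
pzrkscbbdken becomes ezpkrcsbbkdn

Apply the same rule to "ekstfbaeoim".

The transformation: swap each adjacent pair of characters (1↔2, 3↔4, ...), then move the last character to the front.
"ekstfbaeoim" → "ketsbfeaiom" → "mketsbfeaio".

mketsbfeaio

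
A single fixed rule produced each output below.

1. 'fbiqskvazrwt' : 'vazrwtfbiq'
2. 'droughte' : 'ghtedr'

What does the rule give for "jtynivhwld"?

The transformation: swap the front and back halves of the string, then delete the last 2 characters.
On "jtynivhwld": the first step gives "vhwldjtyni", and the second then gives "vhwldjty".

vhwldjty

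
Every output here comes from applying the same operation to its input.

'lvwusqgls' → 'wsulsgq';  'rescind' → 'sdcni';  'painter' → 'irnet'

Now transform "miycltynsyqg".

The pattern: delete the first 2 characters, then take characters alternately from the front and the back (1st, last, 2nd, 2nd-last, ...).
For "miycltynsyqg" the result is "ygcqlytsyn".

ygcqlytsyn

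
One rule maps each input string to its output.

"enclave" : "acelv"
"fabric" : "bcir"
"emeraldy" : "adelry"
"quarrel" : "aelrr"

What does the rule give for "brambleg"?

abeglm

The rule is to delete the first 2 characters, then sort the characters into alphabetical order.
On "brambleg" that produces "abeglm".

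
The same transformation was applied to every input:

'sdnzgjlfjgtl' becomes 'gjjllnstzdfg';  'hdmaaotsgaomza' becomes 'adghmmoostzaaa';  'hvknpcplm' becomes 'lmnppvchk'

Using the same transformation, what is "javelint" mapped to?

Rule — sort the characters into alphabetical order, then move the first 3 characters to the end (rotate left by 3).
"javelint" → "aeijlntv" → "jlntvaei".

jlntvaei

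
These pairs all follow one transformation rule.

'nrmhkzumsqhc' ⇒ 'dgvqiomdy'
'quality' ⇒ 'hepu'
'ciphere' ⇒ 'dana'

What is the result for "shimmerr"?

iiann

The rule is to shift every letter 4 places backward in the alphabet (wrapping around), then delete the first 3 characters.
"shimmerr" → "odeiiann" → "iiann".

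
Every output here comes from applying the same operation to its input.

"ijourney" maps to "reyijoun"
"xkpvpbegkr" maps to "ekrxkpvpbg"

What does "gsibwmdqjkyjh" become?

Looking at the pairs, the operation is to move the last 3 characters to the front (rotate right by 3), then swap the first and last characters.
Working it through for "gsibwmdqjkyjh": intermediate "yjhgsibwmdqjk", final "kjhgsibwmdqjy".
(Check on "xkpvpbegkr": → "gkrxkpvpbe" → "ekrxkpvpbg" ✓)

kjhgsibwmdqjy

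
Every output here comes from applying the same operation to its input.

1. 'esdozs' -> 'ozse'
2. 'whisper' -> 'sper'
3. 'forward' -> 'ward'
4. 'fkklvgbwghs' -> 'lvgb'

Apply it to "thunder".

In each case the input is transformed by: move the first 3 characters to the end (rotate left by 3), then keep only the first 4 characters.
"thunder" → "nderthu" → "nder".

nder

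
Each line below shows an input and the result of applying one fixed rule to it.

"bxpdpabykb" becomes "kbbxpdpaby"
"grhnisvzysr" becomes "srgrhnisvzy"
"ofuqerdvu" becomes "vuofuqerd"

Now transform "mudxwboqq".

Each output is the input with this applied: move the last 2 characters to the front (rotate right by 2).
For "mudxwboqq" the result is "qqmudxwbo".

qqmudxwbo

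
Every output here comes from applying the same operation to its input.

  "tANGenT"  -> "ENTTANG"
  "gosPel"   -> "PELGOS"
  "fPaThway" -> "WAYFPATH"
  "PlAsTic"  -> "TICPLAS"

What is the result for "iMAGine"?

INEIMAG

What's happening: move the last 3 characters to the front (rotate right by 3), then convert every letter to uppercase.
Working it through for "iMAGine": intermediate "ineiMAG", final "INEIMAG".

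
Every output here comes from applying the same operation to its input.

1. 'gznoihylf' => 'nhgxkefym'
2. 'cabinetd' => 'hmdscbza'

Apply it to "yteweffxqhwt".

vdeewpgvsxsd

Rule — shift every letter 1 place backward in the alphabet (wrapping around), then move the first 3 characters to the end (rotate left by 3).
On "yteweffxqhwt": the first step gives "xsdvdeewpgvs", and the second then gives "vdeewpgvsxsd".
(Check on "gznoihylf": → "fymnhgxke" → "nhgxkefym" ✓)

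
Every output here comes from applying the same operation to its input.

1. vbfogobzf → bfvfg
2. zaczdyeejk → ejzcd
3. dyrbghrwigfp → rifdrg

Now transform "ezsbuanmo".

noesu

Rule — keep every other character starting from the first (positions 1st, 3rd, 5th, ...), then move the first 3 characters to the end (rotate left by 3).
Applying both steps to "ezsbuanmo": "esuno", then "noesu".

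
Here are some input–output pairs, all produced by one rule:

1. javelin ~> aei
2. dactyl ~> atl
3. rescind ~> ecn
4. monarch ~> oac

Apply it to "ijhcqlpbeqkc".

Rule — keep every other character starting from the second (positions 2nd, 4th, 6th, ...).
On "ijhcqlpbeqkc" that produces "jclbqc".

jclbqc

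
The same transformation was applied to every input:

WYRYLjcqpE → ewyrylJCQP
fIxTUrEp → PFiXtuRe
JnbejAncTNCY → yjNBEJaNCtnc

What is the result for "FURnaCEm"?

MfurNAce

Each output is the input with this applied: flip the case of every letter, then move the last character to the front.
Applying both steps to "FURnaCEm": "furNAceM", then "MfurNAce".
(Check on "JnbejAncTNCY": → "jNBEJaNCtncy" → "yjNBEJaNCtnc" ✓)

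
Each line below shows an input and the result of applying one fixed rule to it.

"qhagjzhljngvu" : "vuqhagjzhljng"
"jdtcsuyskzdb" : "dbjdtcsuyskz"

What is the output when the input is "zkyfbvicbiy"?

The rule is to move the last 2 characters to the front (rotate right by 2).
So "zkyfbvicbiy" becomes "iyzkyfbvicb".

iyzkyfbvicb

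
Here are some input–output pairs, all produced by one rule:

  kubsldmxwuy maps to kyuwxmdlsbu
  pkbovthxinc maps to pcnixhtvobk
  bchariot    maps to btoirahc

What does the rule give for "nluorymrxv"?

The rule is to move the first character to the end, then reverse the string.
"nluorymrxv" → "nvxrmyroul".
(Check on "bchariot": → "chariotb" → "btoirahc" ✓)

nvxrmyroul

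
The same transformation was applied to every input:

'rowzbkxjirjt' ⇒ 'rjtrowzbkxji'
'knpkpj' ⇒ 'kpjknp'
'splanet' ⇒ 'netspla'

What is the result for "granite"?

itegran

Each output is the input with this applied: move the last 3 characters to the front (rotate right by 3).
So "granite" becomes "itegran".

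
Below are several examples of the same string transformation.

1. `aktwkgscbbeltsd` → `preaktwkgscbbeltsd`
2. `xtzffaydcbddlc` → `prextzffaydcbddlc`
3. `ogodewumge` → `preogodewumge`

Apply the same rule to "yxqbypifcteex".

preyxqbypifcteex

What's happening: prepend "pre".
"yxqbypifcteex" → "preyxqbypifcteex".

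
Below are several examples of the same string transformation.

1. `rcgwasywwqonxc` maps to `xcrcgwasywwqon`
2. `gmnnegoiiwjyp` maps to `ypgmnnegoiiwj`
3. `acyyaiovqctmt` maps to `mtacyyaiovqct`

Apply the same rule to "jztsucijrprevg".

The pattern: move the last 2 characters to the front (rotate right by 2).
Doing the same to "jztsucijrprevg": "vgjztsucijrpre".

vgjztsucijrpre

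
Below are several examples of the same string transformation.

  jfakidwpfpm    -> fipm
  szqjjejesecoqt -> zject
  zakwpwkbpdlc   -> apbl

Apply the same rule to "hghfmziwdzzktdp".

gmwzd

The pattern: keep one character in every 3, starting at position 2 (positions 2nd, 5th, 8th, ...).
For "hghfmziwdzzktdp" the result is "gmwzd".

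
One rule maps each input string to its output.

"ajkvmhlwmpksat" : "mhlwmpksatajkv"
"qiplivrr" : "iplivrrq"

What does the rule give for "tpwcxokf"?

pwcxokft

Looking at the pairs, the operation is to swap the front and back halves of the string, then move the last 3 characters to the front (rotate right by 3).
Starting from "tpwcxokf": after the first operation, "xokftpwc"; after the second, "pwcxokft".
(Check on "ajkvmhlwmpksat": → "wmpksatajkvmhl" → "mhlwmpksatajkv" ✓)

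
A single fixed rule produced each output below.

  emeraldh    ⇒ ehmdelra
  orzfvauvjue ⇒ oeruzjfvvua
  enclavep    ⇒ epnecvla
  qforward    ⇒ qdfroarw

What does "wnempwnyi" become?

winyenmwp

The pattern: take characters alternately from the front and the back (1st, last, 2nd, 2nd-last, ...).
So "wnempwnyi" becomes "winyenmwp".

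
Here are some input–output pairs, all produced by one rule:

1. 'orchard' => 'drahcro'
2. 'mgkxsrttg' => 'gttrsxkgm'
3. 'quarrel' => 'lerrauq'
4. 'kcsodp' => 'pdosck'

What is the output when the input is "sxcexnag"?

The pattern: reverse the string.
Doing the same to "sxcexnag": "ganxecxs".

ganxecxs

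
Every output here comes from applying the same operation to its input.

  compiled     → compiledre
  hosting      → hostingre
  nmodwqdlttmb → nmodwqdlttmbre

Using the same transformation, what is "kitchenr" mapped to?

kitchenrre

The rule is to append "re".
On "kitchenr" that produces "kitchenrre".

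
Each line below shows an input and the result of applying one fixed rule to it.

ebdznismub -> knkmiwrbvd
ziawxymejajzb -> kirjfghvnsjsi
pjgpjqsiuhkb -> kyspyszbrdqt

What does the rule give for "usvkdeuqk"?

tdbetmndz

The pattern: move the last character to the front, then shift every letter 9 places forward in the alphabet (wrapping around).
On "usvkdeuqk" that produces "tdbetmndz".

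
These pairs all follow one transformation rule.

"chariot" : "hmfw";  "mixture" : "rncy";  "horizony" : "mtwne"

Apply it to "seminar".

The transformation: shift every letter 5 places forward in the alphabet (wrapping around), then delete the last 3 characters.
Applying both steps to "seminar": "xjrnsfw", then "xjrn".

xjrn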